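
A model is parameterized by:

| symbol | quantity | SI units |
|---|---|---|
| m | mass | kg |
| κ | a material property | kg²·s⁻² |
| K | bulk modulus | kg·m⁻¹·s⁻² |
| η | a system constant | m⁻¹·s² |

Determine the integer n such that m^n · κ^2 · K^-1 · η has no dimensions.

Balance the M exponent: (1)·n from m, plus 2·(2) − (1) + (0) = 3 from the rest, must sum to zero.
n + 3 = 0, so n = -3.

-3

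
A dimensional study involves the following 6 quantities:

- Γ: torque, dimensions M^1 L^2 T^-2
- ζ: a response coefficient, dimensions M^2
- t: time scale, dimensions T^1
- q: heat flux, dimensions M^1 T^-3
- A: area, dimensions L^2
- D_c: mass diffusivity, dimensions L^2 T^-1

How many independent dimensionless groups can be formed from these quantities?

There are 6 variables and 3 base dimensions (M, L, T).
The dimension matrix has rank 3.
Independent dimensionless groups: 6 − 3 = 3.

3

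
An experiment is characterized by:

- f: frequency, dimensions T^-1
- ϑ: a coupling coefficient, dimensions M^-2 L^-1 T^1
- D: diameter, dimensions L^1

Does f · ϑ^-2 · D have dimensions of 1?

Sum the exponent of each base dimension across the product:
  M: [f]_M − 2·[ϑ]_M + [D]_M = (0) − 2·(-2) + (0) = 4
  L: [f]_L − 2·[ϑ]_L + [D]_L = (0) − 2·(-1) + (1) = 3
  T: [f]_T − 2·[ϑ]_T + [D]_T = (-1) − 2·(1) + (0) = -3
Net dimensions [M⁴ L³ T⁻³] ≠ [1] — not dimensionless.

no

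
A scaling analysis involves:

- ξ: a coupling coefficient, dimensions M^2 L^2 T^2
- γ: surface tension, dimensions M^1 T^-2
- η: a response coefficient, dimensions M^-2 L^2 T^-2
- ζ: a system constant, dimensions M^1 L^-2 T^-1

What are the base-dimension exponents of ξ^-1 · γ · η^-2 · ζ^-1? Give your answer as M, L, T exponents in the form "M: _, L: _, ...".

M: 2, L: -4, T: 1

Collect each base-dimension exponent across the product:
  M: −(2) + (1) − 2·(-2) − (1) = 2
  L: −(2) + (0) − 2·(2) − (-2) = -4
  T: −(2) + (-2) − 2·(-2) − (-1) = 1
So the dimensions are [M² L⁻⁴ T].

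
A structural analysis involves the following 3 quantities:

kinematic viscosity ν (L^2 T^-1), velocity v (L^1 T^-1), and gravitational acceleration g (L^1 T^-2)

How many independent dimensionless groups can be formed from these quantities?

There are 3 variables and 2 base dimensions (L, T).
The dimension matrix has rank 2.
Independent dimensionless groups: 3 − 2 = 1.

1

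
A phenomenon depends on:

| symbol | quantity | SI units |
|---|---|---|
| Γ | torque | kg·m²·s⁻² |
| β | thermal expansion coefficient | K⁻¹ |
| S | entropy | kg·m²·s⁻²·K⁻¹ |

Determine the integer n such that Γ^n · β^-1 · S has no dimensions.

-1

Balance the M exponent: (1)·n from Γ, plus −(0) + (1) = 1 from the rest, must sum to zero.
n + 1 = 0, so n = -1.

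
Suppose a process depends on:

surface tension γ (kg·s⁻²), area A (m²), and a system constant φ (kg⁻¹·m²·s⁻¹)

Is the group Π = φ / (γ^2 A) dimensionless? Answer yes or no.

no

Sum the exponent of each base dimension across the product:
  M: −2·[γ]_M − [A]_M + [φ]_M = −2·(1) − (0) + (-1) = -3
  L: −2·[γ]_L − [A]_L + [φ]_L = −2·(0) − (2) + (2) = 0
  T: −2·[γ]_T − [A]_T + [φ]_T = −2·(-2) − (0) + (-1) = 3
Net dimensions [M⁻³ T³] ≠ [1] — not dimensionless.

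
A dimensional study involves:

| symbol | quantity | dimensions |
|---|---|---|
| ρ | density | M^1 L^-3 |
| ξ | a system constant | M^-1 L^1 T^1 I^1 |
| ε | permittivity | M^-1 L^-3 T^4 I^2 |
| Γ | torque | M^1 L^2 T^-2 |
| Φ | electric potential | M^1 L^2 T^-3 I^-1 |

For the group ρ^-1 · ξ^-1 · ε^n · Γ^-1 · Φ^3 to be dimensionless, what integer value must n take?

2

Balance the M exponent: (-1)·n from ε, plus −(1) − (-1) − (1) + 3·(1) = 2 from the rest, must sum to zero.
−n + 2 = 0, so n = 2.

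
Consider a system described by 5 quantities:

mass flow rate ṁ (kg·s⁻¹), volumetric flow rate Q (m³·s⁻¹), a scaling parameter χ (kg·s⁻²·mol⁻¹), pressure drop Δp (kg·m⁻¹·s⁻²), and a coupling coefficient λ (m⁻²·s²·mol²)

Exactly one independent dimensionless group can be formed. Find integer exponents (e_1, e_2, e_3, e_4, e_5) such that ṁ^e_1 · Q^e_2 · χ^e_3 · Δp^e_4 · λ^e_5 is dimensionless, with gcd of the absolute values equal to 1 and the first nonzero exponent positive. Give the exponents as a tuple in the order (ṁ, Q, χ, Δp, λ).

(3, -1, -4, 1, -2)

M: e_1·(1) + e_2·(0) + e_3·(1) + e_4·(1) + e_5·(0) = 0
L: e_1·(0) + e_2·(3) + e_3·(0) + e_4·(-1) + e_5·(-2) = 0
T: e_1·(-1) + e_2·(-1) + e_3·(-2) + e_4·(-2) + e_5·(2) = 0
N: e_1·(0) + e_2·(0) + e_3·(-1) + e_4·(0) + e_5·(2) = 0
Solving this homogeneous linear system for the smallest-integer solution (first nonzero entry positive) gives (3, -1, -4, 1, -2).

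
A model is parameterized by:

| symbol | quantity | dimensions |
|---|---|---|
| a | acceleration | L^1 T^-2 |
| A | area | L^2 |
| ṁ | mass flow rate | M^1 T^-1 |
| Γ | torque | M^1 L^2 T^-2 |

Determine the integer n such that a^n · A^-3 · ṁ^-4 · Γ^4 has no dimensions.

Balance the L exponent: (1)·n from a, plus −3·(2) − 4·(0) + 4·(2) = 2 from the rest, must sum to zero.
n + 2 = 0, so n = -2.

-2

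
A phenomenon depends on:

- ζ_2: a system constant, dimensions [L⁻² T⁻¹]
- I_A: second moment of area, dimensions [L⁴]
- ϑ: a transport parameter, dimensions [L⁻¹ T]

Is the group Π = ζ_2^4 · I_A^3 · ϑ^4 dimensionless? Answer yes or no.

yes

Sum the exponent of each base dimension across the product:
  L: 4·[ζ_2]_L + 3·[I_A]_L + 4·[ϑ]_L = 4·(-2) + 3·(4) + 4·(-1) = 0
  T: 4·[ζ_2]_T + 3·[I_A]_T + 4·[ϑ]_T = 4·(-1) + 3·(0) + 4·(1) = 0
All base exponents vanish — dimensionless.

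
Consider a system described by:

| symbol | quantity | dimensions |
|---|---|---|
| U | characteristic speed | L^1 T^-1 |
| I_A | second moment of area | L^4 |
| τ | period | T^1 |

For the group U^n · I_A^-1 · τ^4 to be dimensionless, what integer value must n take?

Balance the L exponent: (1)·n from U, plus −(4) + 4·(0) = -4 from the rest, must sum to zero.
n − 4 = 0, so n = 4.

4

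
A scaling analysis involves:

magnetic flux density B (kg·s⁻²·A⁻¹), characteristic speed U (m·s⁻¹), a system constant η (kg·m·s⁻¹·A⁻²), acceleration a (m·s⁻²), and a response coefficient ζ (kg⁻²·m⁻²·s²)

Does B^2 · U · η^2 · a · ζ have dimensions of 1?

no

Sum the exponent of each base dimension across the product:
  M: 2·[B]_M + [U]_M + 2·[η]_M + [a]_M + [ζ]_M = 2·(1) + (0) + 2·(1) + (0) + (-2) = 2
  L: 2·[B]_L + [U]_L + 2·[η]_L + [a]_L + [ζ]_L = 2·(0) + (1) + 2·(1) + (1) + (-2) = 2
  T: 2·[B]_T + [U]_T + 2·[η]_T + [a]_T + [ζ]_T = 2·(-2) + (-1) + 2·(-1) + (-2) + (2) = -7
  I: 2·[B]_I + [U]_I + 2·[η]_I + [a]_I + [ζ]_I = 2·(-1) + (0) + 2·(-2) + (0) + (0) = -6
Net dimensions [M² L² T⁻⁷ I⁻⁶] ≠ [1] — not dimensionless.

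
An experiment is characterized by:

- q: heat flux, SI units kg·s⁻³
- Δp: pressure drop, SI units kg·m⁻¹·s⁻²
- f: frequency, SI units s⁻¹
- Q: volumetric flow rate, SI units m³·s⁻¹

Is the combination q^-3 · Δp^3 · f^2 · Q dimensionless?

Sum the exponent of each base dimension across the product:
  M: −3·[q]_M + 3·[Δp]_M + 2·[f]_M + [Q]_M = −3·(1) + 3·(1) + 2·(0) + (0) = 0
  L: −3·[q]_L + 3·[Δp]_L + 2·[f]_L + [Q]_L = −3·(0) + 3·(-1) + 2·(0) + (3) = 0
  T: −3·[q]_T + 3·[Δp]_T + 2·[f]_T + [Q]_T = −3·(-3) + 3·(-2) + 2·(-1) + (-1) = 0
All base exponents vanish — dimensionless.

yes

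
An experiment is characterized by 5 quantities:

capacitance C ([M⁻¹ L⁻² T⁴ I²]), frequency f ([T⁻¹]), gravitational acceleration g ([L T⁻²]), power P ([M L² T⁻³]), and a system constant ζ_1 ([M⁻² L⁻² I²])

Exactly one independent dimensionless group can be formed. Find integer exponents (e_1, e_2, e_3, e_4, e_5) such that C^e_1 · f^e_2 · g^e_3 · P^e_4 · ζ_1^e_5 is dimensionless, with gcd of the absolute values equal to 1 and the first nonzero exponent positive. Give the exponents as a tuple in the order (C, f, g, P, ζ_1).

(1, 3, 2, -1, -1)

M: e_1·(-1) + e_2·(0) + e_3·(0) + e_4·(1) + e_5·(-2) = 0
L: e_1·(-2) + e_2·(0) + e_3·(1) + e_4·(2) + e_5·(-2) = 0
T: e_1·(4) + e_2·(-1) + e_3·(-2) + e_4·(-3) + e_5·(0) = 0
I: e_1·(2) + e_2·(0) + e_3·(0) + e_4·(0) + e_5·(2) = 0
Solving this homogeneous linear system for the smallest-integer solution (first nonzero entry positive) gives (1, 3, 2, -1, -1).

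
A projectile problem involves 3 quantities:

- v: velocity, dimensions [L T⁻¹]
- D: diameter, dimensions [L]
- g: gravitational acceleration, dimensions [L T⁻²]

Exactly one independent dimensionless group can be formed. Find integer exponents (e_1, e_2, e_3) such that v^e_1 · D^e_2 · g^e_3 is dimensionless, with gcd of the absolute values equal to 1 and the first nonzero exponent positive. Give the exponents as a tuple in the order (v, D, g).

L: e_1·(1) + e_2·(1) + e_3·(1) = 0
T: e_1·(-1) + e_2·(0) + e_3·(-2) = 0
Solving this homogeneous linear system for the smallest-integer solution (first nonzero entry positive) gives (2, -1, -1).

(2, -1, -1)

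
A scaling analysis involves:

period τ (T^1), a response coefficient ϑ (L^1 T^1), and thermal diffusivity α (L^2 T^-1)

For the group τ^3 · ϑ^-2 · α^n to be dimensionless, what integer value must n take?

1

Balance the L exponent: (2)·n from α, plus 3·(0) − 2·(1) = -2 from the rest, must sum to zero.
2n − 2 = 0, so n = 1.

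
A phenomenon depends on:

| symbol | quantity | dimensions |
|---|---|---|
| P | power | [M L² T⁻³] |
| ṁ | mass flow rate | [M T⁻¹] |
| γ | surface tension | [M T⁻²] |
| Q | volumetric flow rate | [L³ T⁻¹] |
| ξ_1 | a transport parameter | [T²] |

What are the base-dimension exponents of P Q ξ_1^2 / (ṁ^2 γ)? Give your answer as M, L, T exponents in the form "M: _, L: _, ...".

M: -2, L: 5, T: 4

Collect each base-dimension exponent across the product:
  M: (1) − 2·(1) − (1) + (0) + 2·(0) = -2
  L: (2) − 2·(0) − (0) + (3) + 2·(0) = 5
  T: (-3) − 2·(-1) − (-2) + (-1) + 2·(2) = 4
So the dimensions are [M⁻² L⁵ T⁴].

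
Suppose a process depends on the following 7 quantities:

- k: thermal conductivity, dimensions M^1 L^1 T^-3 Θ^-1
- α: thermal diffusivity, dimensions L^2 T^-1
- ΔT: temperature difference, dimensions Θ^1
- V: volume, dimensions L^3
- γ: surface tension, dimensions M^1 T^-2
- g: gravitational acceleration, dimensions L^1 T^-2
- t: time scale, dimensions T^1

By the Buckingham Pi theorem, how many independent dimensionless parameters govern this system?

3

There are 7 variables and 4 base dimensions (M, L, T, Θ).
The dimension matrix has rank 4.
Independent dimensionless groups: 7 − 4 = 3.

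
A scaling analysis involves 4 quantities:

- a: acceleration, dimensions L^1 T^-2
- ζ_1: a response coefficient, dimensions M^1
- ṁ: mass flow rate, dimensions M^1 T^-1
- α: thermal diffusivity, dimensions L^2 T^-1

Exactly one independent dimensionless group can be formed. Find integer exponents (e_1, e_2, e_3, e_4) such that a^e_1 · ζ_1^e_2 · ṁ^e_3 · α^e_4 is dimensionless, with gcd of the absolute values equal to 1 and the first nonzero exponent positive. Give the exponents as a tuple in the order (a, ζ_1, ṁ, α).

M: e_1·(0) + e_2·(1) + e_3·(1) + e_4·(0) = 0
L: e_1·(1) + e_2·(0) + e_3·(0) + e_4·(2) = 0
T: e_1·(-2) + e_2·(0) + e_3·(-1) + e_4·(-1) = 0
Solving this homogeneous linear system for the smallest-integer solution (first nonzero entry positive) gives (2, 3, -3, -1).

(2, 3, -3, -1)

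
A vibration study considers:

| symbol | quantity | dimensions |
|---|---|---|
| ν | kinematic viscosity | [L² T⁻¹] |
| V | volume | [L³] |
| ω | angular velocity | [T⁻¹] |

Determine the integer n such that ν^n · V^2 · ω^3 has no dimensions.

Balance the L exponent: (2)·n from ν, plus 2·(3) + 3·(0) = 6 from the rest, must sum to zero.
2n + 6 = 0, so n = -3.

-3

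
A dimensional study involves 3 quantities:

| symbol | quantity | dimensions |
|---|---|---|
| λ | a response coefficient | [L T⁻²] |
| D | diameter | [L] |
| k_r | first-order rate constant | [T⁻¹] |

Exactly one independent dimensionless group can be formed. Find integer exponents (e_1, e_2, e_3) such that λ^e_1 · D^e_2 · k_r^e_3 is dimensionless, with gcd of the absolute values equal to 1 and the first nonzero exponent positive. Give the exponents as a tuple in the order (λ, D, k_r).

(1, -1, -2)

L: e_1·(1) + e_2·(1) + e_3·(0) = 0
T: e_1·(-2) + e_2·(0) + e_3·(-1) = 0
Solving this homogeneous linear system for the smallest-integer solution (first nonzero entry positive) gives (1, -1, -2).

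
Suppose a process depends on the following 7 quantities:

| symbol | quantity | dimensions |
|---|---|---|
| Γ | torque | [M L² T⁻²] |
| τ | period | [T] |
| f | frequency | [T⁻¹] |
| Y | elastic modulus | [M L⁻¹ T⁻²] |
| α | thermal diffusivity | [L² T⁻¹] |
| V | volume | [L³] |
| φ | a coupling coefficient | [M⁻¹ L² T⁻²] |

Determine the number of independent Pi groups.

There are 7 variables and 3 base dimensions (M, L, T).
The dimension matrix has rank 3.
Independent dimensionless groups: 7 − 3 = 4.

4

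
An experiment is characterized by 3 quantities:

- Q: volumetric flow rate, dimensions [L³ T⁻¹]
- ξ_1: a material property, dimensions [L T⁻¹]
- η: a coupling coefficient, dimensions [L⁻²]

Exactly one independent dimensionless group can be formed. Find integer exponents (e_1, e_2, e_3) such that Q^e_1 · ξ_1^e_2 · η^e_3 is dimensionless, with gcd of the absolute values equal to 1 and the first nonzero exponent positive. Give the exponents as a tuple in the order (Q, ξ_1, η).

L: e_1·(3) + e_2·(1) + e_3·(-2) = 0
T: e_1·(-1) + e_2·(-1) + e_3·(0) = 0
Solving this homogeneous linear system for the smallest-integer solution (first nonzero entry positive) gives (1, -1, 1).

(1, -1, 1)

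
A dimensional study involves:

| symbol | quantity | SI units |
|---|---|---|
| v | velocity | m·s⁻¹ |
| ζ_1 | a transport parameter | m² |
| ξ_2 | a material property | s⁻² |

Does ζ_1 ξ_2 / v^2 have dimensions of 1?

yes

Sum the exponent of each base dimension across the product:
  L: −2·[v]_L + [ζ_1]_L + [ξ_2]_L = −2·(1) + (2) + (0) = 0
  T: −2·[v]_T + [ζ_1]_T + [ξ_2]_T = −2·(-1) + (0) + (-2) = 0
All base exponents vanish — dimensionless.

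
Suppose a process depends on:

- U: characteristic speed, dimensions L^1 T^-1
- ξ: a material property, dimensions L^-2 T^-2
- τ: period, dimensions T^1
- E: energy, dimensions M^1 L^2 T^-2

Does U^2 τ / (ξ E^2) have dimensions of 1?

Sum the exponent of each base dimension across the product:
  M: 2·[U]_M − [ξ]_M + [τ]_M − 2·[E]_M = 2·(0) − (0) + (0) − 2·(1) = -2
  L: 2·[U]_L − [ξ]_L + [τ]_L − 2·[E]_L = 2·(1) − (-2) + (0) − 2·(2) = 0
  T: 2·[U]_T − [ξ]_T + [τ]_T − 2·[E]_T = 2·(-1) − (-2) + (1) − 2·(-2) = 5
Net dimensions [M⁻² T⁵] ≠ [1] — not dimensionless.

no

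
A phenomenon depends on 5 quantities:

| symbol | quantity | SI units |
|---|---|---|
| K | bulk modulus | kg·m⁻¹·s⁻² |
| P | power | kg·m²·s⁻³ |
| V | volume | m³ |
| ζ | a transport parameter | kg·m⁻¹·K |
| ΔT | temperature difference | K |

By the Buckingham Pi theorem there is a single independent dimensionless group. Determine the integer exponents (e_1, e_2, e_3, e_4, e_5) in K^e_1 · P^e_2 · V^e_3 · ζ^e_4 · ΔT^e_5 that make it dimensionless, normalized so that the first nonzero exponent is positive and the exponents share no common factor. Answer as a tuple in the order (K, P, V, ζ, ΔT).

M: e_1·(1) + e_2·(1) + e_3·(0) + e_4·(1) + e_5·(0) = 0
L: e_1·(-1) + e_2·(2) + e_3·(3) + e_4·(-1) + e_5·(0) = 0
T: e_1·(-2) + e_2·(-3) + e_3·(0) + e_4·(0) + e_5·(0) = 0
Θ: e_1·(0) + e_2·(0) + e_3·(0) + e_4·(1) + e_5·(1) = 0
Solving this homogeneous linear system for the smallest-integer solution (first nonzero entry positive) gives (3, -2, 2, -1, 1).

(3, -2, 2, -1, 1)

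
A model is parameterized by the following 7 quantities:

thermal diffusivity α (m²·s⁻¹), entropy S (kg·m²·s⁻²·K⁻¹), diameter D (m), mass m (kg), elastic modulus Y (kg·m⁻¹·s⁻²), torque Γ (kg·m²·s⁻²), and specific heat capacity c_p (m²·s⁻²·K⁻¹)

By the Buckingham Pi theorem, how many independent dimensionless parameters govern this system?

There are 7 variables and 4 base dimensions (M, L, T, Θ).
The dimension matrix has rank 4.
Independent dimensionless groups: 7 − 4 = 3.

3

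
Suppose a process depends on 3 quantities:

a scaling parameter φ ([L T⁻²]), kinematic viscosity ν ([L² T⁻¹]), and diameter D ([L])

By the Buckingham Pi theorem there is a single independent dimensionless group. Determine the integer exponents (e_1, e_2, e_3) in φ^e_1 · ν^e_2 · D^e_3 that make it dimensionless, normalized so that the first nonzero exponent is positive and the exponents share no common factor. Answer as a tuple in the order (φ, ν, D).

(1, -2, 3)

L: e_1·(1) + e_2·(2) + e_3·(1) = 0
T: e_1·(-2) + e_2·(-1) + e_3·(0) = 0
Solving this homogeneous linear system for the smallest-integer solution (first nonzero entry positive) gives (1, -2, 3).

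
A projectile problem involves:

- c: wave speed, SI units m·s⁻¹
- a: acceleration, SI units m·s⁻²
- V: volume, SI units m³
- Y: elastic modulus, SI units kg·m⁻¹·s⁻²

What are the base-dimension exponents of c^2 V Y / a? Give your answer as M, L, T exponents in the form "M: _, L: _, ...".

Collect each base-dimension exponent across the product:
  M: 2·(0) − (0) + (0) + (1) = 1
  L: 2·(1) − (1) + (3) + (-1) = 3
  T: 2·(-1) − (-2) + (0) + (-2) = -2
So the dimensions are [M L³ T⁻²].

M: 1, L: 3, T: -2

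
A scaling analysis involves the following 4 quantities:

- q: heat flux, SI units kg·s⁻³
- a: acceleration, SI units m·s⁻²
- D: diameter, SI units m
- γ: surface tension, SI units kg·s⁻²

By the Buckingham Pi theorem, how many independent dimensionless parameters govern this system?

1

There are 4 variables and 3 base dimensions (M, L, T).
The dimension matrix has rank 3.
Independent dimensionless groups: 4 − 3 = 1.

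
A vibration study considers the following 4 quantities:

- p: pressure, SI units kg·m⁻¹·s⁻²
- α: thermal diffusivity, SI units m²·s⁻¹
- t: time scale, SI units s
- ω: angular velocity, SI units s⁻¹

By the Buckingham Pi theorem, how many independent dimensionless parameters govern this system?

There are 4 variables and 3 base dimensions (M, L, T).
The dimension matrix has rank 3.
Independent dimensionless groups: 4 − 3 = 1.

1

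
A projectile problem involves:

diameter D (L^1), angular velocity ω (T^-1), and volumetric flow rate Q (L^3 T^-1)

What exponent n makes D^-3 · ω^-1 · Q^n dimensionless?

1

Balance the L exponent: (3)·n from Q, plus −3·(1) − (0) = -3 from the rest, must sum to zero.
3n − 3 = 0, so n = 1.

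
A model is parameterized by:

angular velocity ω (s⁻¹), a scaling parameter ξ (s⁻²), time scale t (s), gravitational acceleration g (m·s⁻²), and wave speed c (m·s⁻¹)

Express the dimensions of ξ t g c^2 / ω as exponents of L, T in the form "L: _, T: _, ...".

Collect each base-dimension exponent across the product:
  L: −(0) + (0) + (0) + (1) + 2·(1) = 3
  T: −(-1) + (-2) + (1) + (-2) + 2·(-1) = -4
So the dimensions are [L³ T⁻⁴].

L: 3, T: -4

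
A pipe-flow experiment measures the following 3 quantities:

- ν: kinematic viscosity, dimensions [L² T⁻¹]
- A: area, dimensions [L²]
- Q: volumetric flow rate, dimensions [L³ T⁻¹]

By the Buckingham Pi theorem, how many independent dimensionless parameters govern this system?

There are 3 variables and 2 base dimensions (L, T).
The dimension matrix has rank 2.
Independent dimensionless groups: 3 − 2 = 1.

1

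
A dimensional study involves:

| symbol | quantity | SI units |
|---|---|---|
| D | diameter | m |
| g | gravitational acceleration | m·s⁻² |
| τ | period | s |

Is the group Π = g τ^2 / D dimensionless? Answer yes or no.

Sum the exponent of each base dimension across the product:
  M: −[D]_M + [g]_M + 2·[τ]_M = −(0) + (0) + 2·(0) = 0
  L: −[D]_L + [g]_L + 2·[τ]_L = −(1) + (1) + 2·(0) = 0
  T: −[D]_T + [g]_T + 2·[τ]_T = −(0) + (-2) + 2·(1) = 0
All base exponents vanish — dimensionless.

yes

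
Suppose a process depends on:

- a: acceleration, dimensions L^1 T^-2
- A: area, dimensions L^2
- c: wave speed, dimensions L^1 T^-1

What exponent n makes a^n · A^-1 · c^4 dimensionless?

-2

Balance the L exponent: (1)·n from a, plus −(2) + 4·(1) = 2 from the rest, must sum to zero.
n + 2 = 0, so n = -2.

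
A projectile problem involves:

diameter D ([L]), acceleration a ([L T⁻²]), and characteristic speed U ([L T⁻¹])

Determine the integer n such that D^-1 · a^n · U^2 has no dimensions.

Balance the L exponent: (1)·n from a, plus −(1) + 2·(1) = 1 from the rest, must sum to zero.
n + 1 = 0, so n = -1.

-1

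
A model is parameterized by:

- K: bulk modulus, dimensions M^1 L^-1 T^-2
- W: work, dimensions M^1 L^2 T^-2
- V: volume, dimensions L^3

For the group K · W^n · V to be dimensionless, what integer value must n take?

Balance the M exponent: (1)·n from W, plus (1) + (0) = 1 from the rest, must sum to zero.
n + 1 = 0, so n = -1.

-1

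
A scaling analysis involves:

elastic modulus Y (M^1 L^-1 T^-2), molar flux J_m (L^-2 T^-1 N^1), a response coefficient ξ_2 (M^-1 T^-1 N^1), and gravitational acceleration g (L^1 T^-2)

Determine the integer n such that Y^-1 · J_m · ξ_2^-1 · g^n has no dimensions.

Balance the L exponent: (1)·n from g, plus −(-1) + (-2) − (0) = -1 from the rest, must sum to zero.
n − 1 = 0, so n = 1.

1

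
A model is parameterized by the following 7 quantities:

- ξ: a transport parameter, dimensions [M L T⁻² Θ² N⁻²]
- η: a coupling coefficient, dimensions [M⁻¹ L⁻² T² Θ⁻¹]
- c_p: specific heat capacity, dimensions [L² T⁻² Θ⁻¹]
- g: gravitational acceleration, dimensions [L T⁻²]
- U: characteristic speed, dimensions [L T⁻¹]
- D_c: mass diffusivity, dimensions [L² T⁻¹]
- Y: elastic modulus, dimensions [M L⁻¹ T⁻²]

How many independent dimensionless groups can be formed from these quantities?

There are 7 variables and 5 base dimensions (M, L, T, Θ, N).
The dimension matrix has rank 5.
Independent dimensionless groups: 7 − 5 = 2.

2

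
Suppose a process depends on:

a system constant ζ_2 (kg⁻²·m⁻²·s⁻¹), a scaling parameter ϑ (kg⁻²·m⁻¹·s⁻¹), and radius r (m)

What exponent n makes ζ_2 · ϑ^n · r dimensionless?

Balance the M exponent: (-2)·n from ϑ, plus (-2) + (0) = -2 from the rest, must sum to zero.
-2n − 2 = 0, so n = -1.

-1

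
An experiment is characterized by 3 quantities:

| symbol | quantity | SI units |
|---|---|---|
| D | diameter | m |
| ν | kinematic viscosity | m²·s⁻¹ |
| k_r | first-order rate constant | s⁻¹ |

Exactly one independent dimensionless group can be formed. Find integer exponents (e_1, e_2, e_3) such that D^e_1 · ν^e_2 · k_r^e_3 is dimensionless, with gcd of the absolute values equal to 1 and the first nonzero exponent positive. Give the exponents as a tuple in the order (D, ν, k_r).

(2, -1, 1)

L: e_1·(1) + e_2·(2) + e_3·(0) = 0
T: e_1·(0) + e_2·(-1) + e_3·(-1) = 0
Solving this homogeneous linear system for the smallest-integer solution (first nonzero entry positive) gives (2, -1, 1).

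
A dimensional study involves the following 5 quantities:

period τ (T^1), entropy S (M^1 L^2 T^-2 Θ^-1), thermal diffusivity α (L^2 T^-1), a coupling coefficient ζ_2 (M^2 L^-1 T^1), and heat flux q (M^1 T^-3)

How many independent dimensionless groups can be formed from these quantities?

1

There are 5 variables and 4 base dimensions (M, L, T, Θ).
The dimension matrix has rank 4.
Independent dimensionless groups: 5 − 4 = 1.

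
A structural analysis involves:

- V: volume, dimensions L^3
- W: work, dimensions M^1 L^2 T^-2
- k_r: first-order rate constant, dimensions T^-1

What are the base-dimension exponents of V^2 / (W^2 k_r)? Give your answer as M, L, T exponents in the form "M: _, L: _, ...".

Collect each base-dimension exponent across the product:
  M: 2·(0) − 2·(1) − (0) = -2
  L: 2·(3) − 2·(2) − (0) = 2
  T: 2·(0) − 2·(-2) − (-1) = 5
So the dimensions are [M⁻² L² T⁵].

M: -2, L: 2, T: 5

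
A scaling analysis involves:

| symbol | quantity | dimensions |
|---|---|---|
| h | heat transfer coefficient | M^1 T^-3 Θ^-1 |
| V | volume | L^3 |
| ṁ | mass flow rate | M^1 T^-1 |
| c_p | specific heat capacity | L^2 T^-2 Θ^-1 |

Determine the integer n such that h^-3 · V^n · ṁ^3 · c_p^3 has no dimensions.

-2

Balance the L exponent: (3)·n from V, plus −3·(0) + 3·(0) + 3·(2) = 6 from the rest, must sum to zero.
3n + 6 = 0, so n = -2.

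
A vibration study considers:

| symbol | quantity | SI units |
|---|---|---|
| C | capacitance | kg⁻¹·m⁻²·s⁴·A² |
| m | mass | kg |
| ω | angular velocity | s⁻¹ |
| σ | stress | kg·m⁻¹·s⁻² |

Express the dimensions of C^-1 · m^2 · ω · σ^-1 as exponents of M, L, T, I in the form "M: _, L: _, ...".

M: 2, L: 3, T: -3, I: -2

Collect each base-dimension exponent across the product:
  M: −(-1) + 2·(1) + (0) − (1) = 2
  L: −(-2) + 2·(0) + (0) − (-1) = 3
  T: −(4) + 2·(0) + (-1) − (-2) = -3
  I: −(2) + 2·(0) + (0) − (0) = -2
So the dimensions are [M² L³ T⁻³ I⁻²].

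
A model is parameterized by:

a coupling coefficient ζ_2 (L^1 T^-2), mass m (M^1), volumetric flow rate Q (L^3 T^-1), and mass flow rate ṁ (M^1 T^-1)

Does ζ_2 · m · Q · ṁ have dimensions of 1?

Sum the exponent of each base dimension across the product:
  M: [ζ_2]_M + [m]_M + [Q]_M + [ṁ]_M = (0) + (1) + (0) + (1) = 2
  L: [ζ_2]_L + [m]_L + [Q]_L + [ṁ]_L = (1) + (0) + (3) + (0) = 4
  T: [ζ_2]_T + [m]_T + [Q]_T + [ṁ]_T = (-2) + (0) + (-1) + (-1) = -4
Net dimensions [M² L⁴ T⁻⁴] ≠ [1] — not dimensionless.

no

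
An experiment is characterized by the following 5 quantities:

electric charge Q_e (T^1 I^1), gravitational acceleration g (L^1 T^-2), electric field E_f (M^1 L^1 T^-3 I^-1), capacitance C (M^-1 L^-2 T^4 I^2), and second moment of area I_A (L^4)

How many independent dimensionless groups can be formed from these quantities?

1

There are 5 variables and 4 base dimensions (M, L, T, I).
The dimension matrix has rank 4.
Independent dimensionless groups: 5 − 4 = 1.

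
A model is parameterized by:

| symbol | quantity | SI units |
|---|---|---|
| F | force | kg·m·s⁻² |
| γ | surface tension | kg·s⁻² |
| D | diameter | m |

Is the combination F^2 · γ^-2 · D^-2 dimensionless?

yes

Sum the exponent of each base dimension across the product:
  M: 2·[F]_M − 2·[γ]_M − 2·[D]_M = 2·(1) − 2·(1) − 2·(0) = 0
  L: 2·[F]_L − 2·[γ]_L − 2·[D]_L = 2·(1) − 2·(0) − 2·(1) = 0
  T: 2·[F]_T − 2·[γ]_T − 2·[D]_T = 2·(-2) − 2·(-2) − 2·(0) = 0
All base exponents vanish — dimensionless.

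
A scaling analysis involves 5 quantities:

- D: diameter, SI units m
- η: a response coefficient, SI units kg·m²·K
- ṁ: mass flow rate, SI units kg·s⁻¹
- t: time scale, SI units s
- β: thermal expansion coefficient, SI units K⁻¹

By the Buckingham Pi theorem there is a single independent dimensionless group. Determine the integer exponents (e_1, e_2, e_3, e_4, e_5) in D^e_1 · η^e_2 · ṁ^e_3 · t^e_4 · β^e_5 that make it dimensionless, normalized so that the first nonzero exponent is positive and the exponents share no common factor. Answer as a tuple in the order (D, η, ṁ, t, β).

(2, -1, 1, 1, -1)

M: e_1·(0) + e_2·(1) + e_3·(1) + e_4·(0) + e_5·(0) = 0
L: e_1·(1) + e_2·(2) + e_3·(0) + e_4·(0) + e_5·(0) = 0
T: e_1·(0) + e_2·(0) + e_3·(-1) + e_4·(1) + e_5·(0) = 0
Θ: e_1·(0) + e_2·(1) + e_3·(0) + e_4·(0) + e_5·(-1) = 0
Solving this homogeneous linear system for the smallest-integer solution (first nonzero entry positive) gives (2, -1, 1, 1, -1).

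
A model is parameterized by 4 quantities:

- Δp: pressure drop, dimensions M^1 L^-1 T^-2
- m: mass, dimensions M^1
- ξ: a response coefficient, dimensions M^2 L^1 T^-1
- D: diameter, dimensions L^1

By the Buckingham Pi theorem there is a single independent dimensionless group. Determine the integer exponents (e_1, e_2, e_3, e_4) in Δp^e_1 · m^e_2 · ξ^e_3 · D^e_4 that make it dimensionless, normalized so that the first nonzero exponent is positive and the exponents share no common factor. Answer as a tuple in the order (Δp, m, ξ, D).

(1, 3, -2, 3)

M: e_1·(1) + e_2·(1) + e_3·(2) + e_4·(0) = 0
L: e_1·(-1) + e_2·(0) + e_3·(1) + e_4·(1) = 0
T: e_1·(-2) + e_2·(0) + e_3·(-1) + e_4·(0) = 0
Solving this homogeneous linear system for the smallest-integer solution (first nonzero entry positive) gives (1, 3, -2, 3).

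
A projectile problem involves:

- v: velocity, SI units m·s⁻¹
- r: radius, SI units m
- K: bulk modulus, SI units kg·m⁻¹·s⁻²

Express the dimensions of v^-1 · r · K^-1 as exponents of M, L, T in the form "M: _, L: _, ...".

M: -1, L: 1, T: 3

Collect each base-dimension exponent across the product:
  M: −(0) + (0) − (1) = -1
  L: −(1) + (1) − (-1) = 1
  T: −(-1) + (0) − (-2) = 3
So the dimensions are [M⁻¹ L T³].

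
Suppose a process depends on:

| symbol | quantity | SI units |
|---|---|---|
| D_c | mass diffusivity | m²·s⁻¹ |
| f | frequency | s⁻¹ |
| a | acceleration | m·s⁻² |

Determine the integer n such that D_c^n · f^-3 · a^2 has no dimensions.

-1

Balance the L exponent: (2)·n from D_c, plus −3·(0) + 2·(1) = 2 from the rest, must sum to zero.
2n + 2 = 0, so n = -1.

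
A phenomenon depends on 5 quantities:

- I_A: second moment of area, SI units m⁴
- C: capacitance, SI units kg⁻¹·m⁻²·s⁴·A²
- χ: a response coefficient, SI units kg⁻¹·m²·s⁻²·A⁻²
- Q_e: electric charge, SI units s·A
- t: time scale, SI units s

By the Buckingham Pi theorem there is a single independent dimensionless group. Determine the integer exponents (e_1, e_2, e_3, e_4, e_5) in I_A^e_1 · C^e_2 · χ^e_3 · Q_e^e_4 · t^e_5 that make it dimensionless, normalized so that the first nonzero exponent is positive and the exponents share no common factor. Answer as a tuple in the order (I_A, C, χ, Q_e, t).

M: e_1·(0) + e_2·(-1) + e_3·(-1) + e_4·(0) + e_5·(0) = 0
L: e_1·(4) + e_2·(-2) + e_3·(2) + e_4·(0) + e_5·(0) = 0
T: e_1·(0) + e_2·(4) + e_3·(-2) + e_4·(1) + e_5·(1) = 0
I: e_1·(0) + e_2·(2) + e_3·(-2) + e_4·(1) + e_5·(0) = 0
Solving this homogeneous linear system for the smallest-integer solution (first nonzero entry positive) gives (1, 1, -1, -4, -2).

(1, 1, -1, -4, -2)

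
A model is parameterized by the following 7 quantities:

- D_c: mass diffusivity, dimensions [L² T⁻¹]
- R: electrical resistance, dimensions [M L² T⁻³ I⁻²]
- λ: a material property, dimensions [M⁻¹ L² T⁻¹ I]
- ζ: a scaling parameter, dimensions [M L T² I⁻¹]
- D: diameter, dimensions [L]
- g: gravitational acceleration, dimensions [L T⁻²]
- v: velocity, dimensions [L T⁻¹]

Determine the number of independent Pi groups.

There are 7 variables and 4 base dimensions (M, L, T, I).
The dimension matrix has rank 4.
Independent dimensionless groups: 7 − 4 = 3.

3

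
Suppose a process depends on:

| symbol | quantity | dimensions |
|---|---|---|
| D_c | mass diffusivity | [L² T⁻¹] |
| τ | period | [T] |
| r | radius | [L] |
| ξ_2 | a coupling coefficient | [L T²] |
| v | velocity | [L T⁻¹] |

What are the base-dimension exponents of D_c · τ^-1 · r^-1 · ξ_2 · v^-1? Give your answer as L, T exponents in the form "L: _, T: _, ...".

L: 1, T: 1

Collect each base-dimension exponent across the product:
  L: (2) − (0) − (1) + (1) − (1) = 1
  T: (-1) − (1) − (0) + (2) − (-1) = 1
So the dimensions are [L T].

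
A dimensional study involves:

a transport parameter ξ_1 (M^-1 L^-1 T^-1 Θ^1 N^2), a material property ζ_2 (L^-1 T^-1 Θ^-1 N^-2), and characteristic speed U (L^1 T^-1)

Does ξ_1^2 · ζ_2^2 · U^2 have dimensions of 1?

no

Sum the exponent of each base dimension across the product:
  M: 2·[ξ_1]_M + 2·[ζ_2]_M + 2·[U]_M = 2·(-1) + 2·(0) + 2·(0) = -2
  L: 2·[ξ_1]_L + 2·[ζ_2]_L + 2·[U]_L = 2·(-1) + 2·(-1) + 2·(1) = -2
  T: 2·[ξ_1]_T + 2·[ζ_2]_T + 2·[U]_T = 2·(-1) + 2·(-1) + 2·(-1) = -6
  Θ: 2·[ξ_1]_Θ + 2·[ζ_2]_Θ + 2·[U]_Θ = 2·(1) + 2·(-1) + 2·(0) = 0
  N: 2·[ξ_1]_N + 2·[ζ_2]_N + 2·[U]_N = 2·(2) + 2·(-2) + 2·(0) = 0
Net dimensions [M⁻² L⁻² T⁻⁶] ≠ [1] — not dimensionless.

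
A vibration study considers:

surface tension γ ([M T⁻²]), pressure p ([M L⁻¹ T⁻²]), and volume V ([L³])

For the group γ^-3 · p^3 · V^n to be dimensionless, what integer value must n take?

1

Balance the L exponent: (3)·n from V, plus −3·(0) + 3·(-1) = -3 from the rest, must sum to zero.
3n − 3 = 0, so n = 1.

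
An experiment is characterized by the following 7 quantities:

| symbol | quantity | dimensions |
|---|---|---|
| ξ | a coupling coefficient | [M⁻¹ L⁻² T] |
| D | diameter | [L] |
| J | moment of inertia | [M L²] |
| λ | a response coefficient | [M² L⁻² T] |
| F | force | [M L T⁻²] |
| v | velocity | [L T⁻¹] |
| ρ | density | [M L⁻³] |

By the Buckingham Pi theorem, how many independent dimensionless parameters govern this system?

4

There are 7 variables and 3 base dimensions (M, L, T).
The dimension matrix has rank 3.
Independent dimensionless groups: 7 − 3 = 4.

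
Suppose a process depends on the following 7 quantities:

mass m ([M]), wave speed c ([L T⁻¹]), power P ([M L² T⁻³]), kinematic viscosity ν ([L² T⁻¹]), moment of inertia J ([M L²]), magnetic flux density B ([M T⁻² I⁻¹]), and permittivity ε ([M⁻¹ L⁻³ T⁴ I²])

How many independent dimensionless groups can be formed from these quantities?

There are 7 variables and 4 base dimensions (M, L, T, I).
The dimension matrix has rank 4.
Independent dimensionless groups: 7 − 4 = 3.

3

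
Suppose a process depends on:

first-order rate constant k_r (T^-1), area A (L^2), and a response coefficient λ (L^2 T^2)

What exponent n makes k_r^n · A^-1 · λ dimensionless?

Balance the T exponent: (-1)·n from k_r, plus −(0) + (2) = 2 from the rest, must sum to zero.
−n + 2 = 0, so n = 2.

2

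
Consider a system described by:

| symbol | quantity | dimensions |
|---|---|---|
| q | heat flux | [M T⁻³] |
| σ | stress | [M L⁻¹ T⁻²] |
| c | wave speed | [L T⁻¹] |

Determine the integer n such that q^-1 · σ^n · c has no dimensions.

1

Balance the M exponent: (1)·n from σ, plus −(1) + (0) = -1 from the rest, must sum to zero.
n − 1 = 0, so n = 1.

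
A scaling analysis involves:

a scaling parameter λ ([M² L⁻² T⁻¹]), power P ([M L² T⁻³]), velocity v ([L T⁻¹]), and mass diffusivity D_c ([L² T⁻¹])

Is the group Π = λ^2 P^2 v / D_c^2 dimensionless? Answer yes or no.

Sum the exponent of each base dimension across the product:
  M: 2·[λ]_M + 2·[P]_M + [v]_M − 2·[D_c]_M = 2·(2) + 2·(1) + (0) − 2·(0) = 6
  L: 2·[λ]_L + 2·[P]_L + [v]_L − 2·[D_c]_L = 2·(-2) + 2·(2) + (1) − 2·(2) = -3
  T: 2·[λ]_T + 2·[P]_T + [v]_T − 2·[D_c]_T = 2·(-1) + 2·(-3) + (-1) − 2·(-1) = -7
Net dimensions [M⁶ L⁻³ T⁻⁷] ≠ [1] — not dimensionless.

no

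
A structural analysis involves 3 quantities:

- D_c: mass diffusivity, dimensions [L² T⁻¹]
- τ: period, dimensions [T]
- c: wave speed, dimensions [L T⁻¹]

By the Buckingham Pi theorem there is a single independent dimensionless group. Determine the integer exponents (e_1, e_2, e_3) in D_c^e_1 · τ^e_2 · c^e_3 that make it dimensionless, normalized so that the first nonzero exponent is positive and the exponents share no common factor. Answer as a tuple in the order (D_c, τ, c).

L: e_1·(2) + e_2·(0) + e_3·(1) = 0
T: e_1·(-1) + e_2·(1) + e_3·(-1) = 0
Solving this homogeneous linear system for the smallest-integer solution (first nonzero entry positive) gives (1, -1, -2).

(1, -1, -2)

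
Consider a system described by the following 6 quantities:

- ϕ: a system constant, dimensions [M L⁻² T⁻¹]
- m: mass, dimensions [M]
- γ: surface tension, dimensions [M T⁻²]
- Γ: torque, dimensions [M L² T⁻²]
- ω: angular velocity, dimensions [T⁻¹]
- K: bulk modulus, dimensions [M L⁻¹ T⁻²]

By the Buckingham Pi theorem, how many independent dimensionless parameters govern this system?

There are 6 variables and 3 base dimensions (M, L, T).
The dimension matrix has rank 3.
Independent dimensionless groups: 6 − 3 = 3.

3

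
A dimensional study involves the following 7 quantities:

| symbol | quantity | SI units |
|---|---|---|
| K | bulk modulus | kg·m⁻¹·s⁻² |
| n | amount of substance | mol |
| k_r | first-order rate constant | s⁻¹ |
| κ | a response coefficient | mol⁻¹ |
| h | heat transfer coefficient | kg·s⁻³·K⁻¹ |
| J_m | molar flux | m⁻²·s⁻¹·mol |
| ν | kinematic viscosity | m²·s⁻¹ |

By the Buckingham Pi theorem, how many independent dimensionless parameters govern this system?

2

There are 7 variables and 5 base dimensions (M, L, T, Θ, N).
The dimension matrix has rank 5.
Independent dimensionless groups: 7 − 5 = 2.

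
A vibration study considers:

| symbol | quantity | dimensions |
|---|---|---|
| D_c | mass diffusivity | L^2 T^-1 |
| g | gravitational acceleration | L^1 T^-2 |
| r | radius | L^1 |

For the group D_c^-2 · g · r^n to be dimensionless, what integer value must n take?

Balance the L exponent: (1)·n from r, plus −2·(2) + (1) = -3 from the rest, must sum to zero.
n − 3 = 0, so n = 3.

3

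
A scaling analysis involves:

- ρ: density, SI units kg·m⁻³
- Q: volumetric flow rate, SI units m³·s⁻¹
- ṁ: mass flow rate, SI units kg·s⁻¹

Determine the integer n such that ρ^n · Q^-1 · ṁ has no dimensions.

Balance the M exponent: (1)·n from ρ, plus −(0) + (1) = 1 from the rest, must sum to zero.
n + 1 = 0, so n = -1.

-1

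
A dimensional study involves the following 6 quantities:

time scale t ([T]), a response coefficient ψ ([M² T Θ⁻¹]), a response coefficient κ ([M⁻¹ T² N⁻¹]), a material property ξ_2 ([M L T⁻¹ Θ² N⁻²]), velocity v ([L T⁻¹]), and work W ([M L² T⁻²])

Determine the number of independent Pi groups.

There are 6 variables and 5 base dimensions (M, L, T, Θ, N).
The dimension matrix has rank 5.
Independent dimensionless groups: 6 − 5 = 1.

1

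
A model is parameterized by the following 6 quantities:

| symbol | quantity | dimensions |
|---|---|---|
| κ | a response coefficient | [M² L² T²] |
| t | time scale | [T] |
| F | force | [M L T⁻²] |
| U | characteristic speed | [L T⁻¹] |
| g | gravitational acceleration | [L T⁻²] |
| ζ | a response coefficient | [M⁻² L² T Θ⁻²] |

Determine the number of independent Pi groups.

There are 6 variables and 4 base dimensions (M, L, T, Θ).
The dimension matrix has rank 4.
Independent dimensionless groups: 6 − 4 = 2.

2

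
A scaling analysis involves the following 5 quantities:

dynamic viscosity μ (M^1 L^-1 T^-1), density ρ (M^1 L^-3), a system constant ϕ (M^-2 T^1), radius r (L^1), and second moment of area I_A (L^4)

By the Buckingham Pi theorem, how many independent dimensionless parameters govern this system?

There are 5 variables and 3 base dimensions (M, L, T).
The dimension matrix has rank 3.
Independent dimensionless groups: 5 − 3 = 2.

2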